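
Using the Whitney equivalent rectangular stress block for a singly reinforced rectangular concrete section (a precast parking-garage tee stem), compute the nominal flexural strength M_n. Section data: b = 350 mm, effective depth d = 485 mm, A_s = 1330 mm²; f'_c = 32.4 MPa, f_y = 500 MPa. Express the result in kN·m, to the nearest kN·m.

T = A_s f_y = 1330 × 500 = 665000 N = 665 kN.
From C = T: a = T/(0.85 f'_c b) = 665000/(0.85 × 32.4 × 350) = 68.99 mm.
M_n = T(d − a/2) = 665 kN × (485 − 34.495) mm = 299.59 kN·m.

M_n ≈ 300 kN·m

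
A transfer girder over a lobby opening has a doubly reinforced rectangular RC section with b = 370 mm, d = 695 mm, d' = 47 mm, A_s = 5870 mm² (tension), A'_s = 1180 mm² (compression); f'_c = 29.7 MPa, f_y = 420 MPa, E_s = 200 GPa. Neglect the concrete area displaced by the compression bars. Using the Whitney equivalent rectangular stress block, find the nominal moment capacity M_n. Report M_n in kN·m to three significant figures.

M_n ≈ 1480 kN·m

Assume both tension and compression steel yield.
Net tension couple steel: A_s − A'_s = 4690 mm².
a = (A_s − A'_s) f_y / (0.85 f'_c b) = 1969800/(0.85 × 29.7 × 370) = 210.88 mm.
c = a/β₁ = 210.88/0.838 = 251.65 mm; ε'_s = 0.003(c − d')/c = 0.0024 ≥ f_y/E_s = 0.0021, so compression steel does yield.
M_n = (A_s − A'_s) f_y (d − a/2) + A'_s f_y (d − d') = [1969800 × (695 − 105.44) + 495600 × (695 − 47)] × 10⁻⁶ = 1161.32 + 321.15 = 1482.47 kN·m.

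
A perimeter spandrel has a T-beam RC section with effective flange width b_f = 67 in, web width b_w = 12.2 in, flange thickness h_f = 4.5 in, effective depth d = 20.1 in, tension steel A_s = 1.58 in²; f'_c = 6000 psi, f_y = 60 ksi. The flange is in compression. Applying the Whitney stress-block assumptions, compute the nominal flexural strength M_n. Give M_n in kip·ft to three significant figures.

M_n ≈ 158 kip·ft

Tension: T = A_s f_y = 1.58 × 60 = 94.8 kips.
Try a within the flange: a = T/(0.85 f'_c b_f) = 94.8/(0.85 × 6 × 67) = 0.277 in.
Since a = 0.277 ≤ h_f = 4.5 in, the stress block lies entirely in the flange; analyse as a rectangular beam of width b_f.
M_n = T(d − a/2) = 94.8 × (20.1 − 0.1385) = 1892.4 kip·in.
M_n = 1892.4/12 = 157.70 kip·ft.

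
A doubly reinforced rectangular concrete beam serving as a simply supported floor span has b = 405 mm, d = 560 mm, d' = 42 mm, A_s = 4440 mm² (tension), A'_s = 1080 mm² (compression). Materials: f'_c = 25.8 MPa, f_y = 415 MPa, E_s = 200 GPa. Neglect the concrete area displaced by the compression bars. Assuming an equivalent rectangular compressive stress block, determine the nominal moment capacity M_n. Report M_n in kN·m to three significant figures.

M_n ≈ 904 kN·m

Assume both tension and compression steel yield.
Net tension couple steel: A_s − A'_s = 3360 mm².
a = (A_s − A'_s) f_y / (0.85 f'_c b) = 1394400/(0.85 × 25.8 × 405) = 157.00 mm.
c = a/β₁ = 157.00/0.85 = 184.71 mm; ε'_s = 0.003(c − d')/c = 0.0023 ≥ f_y/E_s = 0.0021, so compression steel does yield.
M_n = (A_s − A'_s) f_y (d − a/2) + A'_s f_y (d − d') = [1394400 × (560 − 78.5) + 448200 × (560 − 42)] × 10⁻⁶ = 671.40 + 232.17 = 903.57 kN·m.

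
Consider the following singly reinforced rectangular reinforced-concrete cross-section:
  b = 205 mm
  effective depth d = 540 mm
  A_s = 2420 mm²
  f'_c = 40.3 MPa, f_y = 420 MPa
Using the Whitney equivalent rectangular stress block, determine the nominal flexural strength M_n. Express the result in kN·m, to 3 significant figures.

T = A_s f_y = 2420 × 420 = 1016400 N = 1016.4 kN.
From C = T: a = T/(0.85 f'_c b) = 1016400/(0.85 × 40.3 × 205) = 144.74 mm.
M_n = T(d − a/2) = 1016.4 kN × (540 − 72.37) mm = 475.30 kN·m.

M_n ≈ 475 kN·m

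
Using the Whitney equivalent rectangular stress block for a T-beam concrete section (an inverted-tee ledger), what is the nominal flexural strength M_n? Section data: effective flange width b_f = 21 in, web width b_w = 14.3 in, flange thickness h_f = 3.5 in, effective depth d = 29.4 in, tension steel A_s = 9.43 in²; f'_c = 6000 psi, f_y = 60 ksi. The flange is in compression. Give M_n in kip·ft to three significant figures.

M_n ≈ 1260 kip·ft

Tension: T = A_s f_y = 9.43 × 60 = 565.8 kips.
Try a within the flange: a = T/(0.85 f'_c b_f) = 565.8/(0.85 × 6 × 21) = 5.283 in.
a = 5.283 > h_f = 3.5 in: the block extends into the web. Split into flange-overhang and web parts.
C_f = 0.85 f'_c (b_f − b_w) h_f = 0.85 × 6 × (21 − 14.3) × 3.5 = 119.6 kips.
Remaining web compression depth: a_w = (T − C_f)/(0.85 f'_c b_w) = (565.8 − 119.6)/(0.85 × 6 × 14.3) = 6.118 in.
M_n = C_f(d − h_f/2) + (T − C_f)(d − a_w/2) = 119.6 × (29.4 − 1.75) + 446.2 × (29.4 − 3.059) = 3306.9 + 11753.4 = 15060.3 kip·in.
M_n = 15060.3/12 = 1255.03 kip·ft.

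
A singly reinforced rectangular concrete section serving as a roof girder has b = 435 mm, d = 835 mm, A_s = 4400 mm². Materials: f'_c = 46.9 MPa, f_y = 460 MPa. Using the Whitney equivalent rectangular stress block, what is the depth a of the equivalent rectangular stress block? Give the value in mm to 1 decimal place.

T = A_s f_y = 4400 × 460 = 2024000 N = 2024 kN.
Setting C = 0.85 f'_c a b equal to T: a = 2024000/(0.85 × 46.9 × 435) = 116.7 mm.

a ≈ 116.7 mm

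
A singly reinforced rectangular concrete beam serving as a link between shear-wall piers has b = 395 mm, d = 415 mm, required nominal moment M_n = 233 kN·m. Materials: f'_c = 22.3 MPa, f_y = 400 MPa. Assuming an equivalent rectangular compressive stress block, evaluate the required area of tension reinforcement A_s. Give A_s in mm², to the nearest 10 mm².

With M_n = 0.85 f'_c a b (d − a/2), solve the quadratic for a:
a = d − √(d² − 2M_n/(0.85 f'_c b)) = 415 − √(415² − 2 × 233×10⁶/(0.85 × 22.3 × 395)) = 83.36 mm.
A_s = 0.85 f'_c a b / f_y = 0.85 × 22.3 × 83.36 × 395 / 400 = 1560.3 mm².

A_s ≈ 1560 mm²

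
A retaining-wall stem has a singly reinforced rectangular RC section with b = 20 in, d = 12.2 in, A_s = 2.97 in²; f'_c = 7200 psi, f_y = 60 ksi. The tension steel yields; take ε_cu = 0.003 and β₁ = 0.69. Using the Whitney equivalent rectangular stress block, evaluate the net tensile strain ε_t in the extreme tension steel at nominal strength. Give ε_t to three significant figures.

a = A_s f_y/(0.85 f'_c b) = 1.456 in.
β₁ = 0.69, so c = a/β₁ = 1.456/0.69 = 2.110 in.
From the linear strain diagram with ε_cu = 0.003: ε_t = 0.003 (d − c)/c = 0.003 × (12.2 − 2.110)/2.110 = 0.0143.
Since ε_t ≥ 0.005, the section is tension-controlled.

ε_t ≈ 0.0143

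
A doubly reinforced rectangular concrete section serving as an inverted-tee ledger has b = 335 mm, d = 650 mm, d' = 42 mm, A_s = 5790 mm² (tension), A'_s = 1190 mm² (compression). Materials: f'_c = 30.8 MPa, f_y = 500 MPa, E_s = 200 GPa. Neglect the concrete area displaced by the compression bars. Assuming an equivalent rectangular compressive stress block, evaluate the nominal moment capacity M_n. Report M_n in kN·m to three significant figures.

Assume both tension and compression steel yield.
Net tension couple steel: A_s − A'_s = 4600 mm².
a = (A_s − A'_s) f_y / (0.85 f'_c b) = 2300000/(0.85 × 30.8 × 335) = 262.25 mm.
c = a/β₁ = 262.25/0.83 = 315.96 mm; ε'_s = 0.003(c − d')/c = 0.0026 ≥ f_y/E_s = 0.0025, so compression steel does yield.
M_n = (A_s − A'_s) f_y (d − a/2) + A'_s f_y (d − d') = [2300000 × (650 − 131.125) + 595000 × (650 − 42)] × 10⁻⁶ = 1193.41 + 361.76 = 1555.17 kN·m.

M_n ≈ 1560 kN·m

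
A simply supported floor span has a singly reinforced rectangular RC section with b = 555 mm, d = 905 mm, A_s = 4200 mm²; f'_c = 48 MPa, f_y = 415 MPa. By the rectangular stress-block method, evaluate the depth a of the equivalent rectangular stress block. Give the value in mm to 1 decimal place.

T = A_s f_y = 4200 × 415 = 1743000 N = 1743 kN.
Setting C = 0.85 f'_c a b equal to T: a = 1743000/(0.85 × 48 × 555) = 77.0 mm.

a ≈ 77.0 mm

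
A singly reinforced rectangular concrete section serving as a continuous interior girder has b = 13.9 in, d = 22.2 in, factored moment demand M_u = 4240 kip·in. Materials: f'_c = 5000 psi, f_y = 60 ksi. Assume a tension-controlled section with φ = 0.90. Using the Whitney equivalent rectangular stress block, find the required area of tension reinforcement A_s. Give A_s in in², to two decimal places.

M_n = M_u/φ = 4240/0.90 = 4711.11 kip·in.
From M_n = 0.85 f'_c a b (d − a/2):
a = d − √(d² − 2M_n/(0.85 f'_c b)) = 22.2 − √(22.2² − 2 × 4711.11/(0.85 × 5 × 13.9)) = 3.942 in.
A_s = 0.85 f'_c a b / f_y = 0.85 × 5 × 3.942 × 13.9 / 60 = 3.881 in².

A_s ≈ 3.88 in²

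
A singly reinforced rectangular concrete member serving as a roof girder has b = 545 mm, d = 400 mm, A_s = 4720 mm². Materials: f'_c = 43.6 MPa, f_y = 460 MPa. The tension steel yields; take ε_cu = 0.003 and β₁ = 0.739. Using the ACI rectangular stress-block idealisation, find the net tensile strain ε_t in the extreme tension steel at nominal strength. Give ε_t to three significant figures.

ε_t ≈ 0.00525

a = A_s f_y/(0.85 f'_c b) = 107.50 mm.
β₁ = 0.739, so c = a/β₁ = 107.50/0.739 = 145.47 mm.
From the linear strain diagram with ε_cu = 0.003: ε_t = 0.003 (d − c)/c = 0.003 × (400 − 145.47)/145.47 = 0.00525.
Since ε_t ≥ 0.005, the section is tension-controlled.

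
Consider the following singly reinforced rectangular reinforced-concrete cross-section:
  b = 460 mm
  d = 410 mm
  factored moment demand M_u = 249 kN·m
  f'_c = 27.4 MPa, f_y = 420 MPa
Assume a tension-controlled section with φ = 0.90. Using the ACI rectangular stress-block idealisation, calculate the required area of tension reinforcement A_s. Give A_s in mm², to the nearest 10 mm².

A_s ≈ 1750 mm²

M_n = M_u/φ = 249/0.90 = 276.667 kN·m.
With M_n = 0.85 f'_c a b (d − a/2), solve the quadratic for a:
a = d − √(d² − 2M_n/(0.85 f'_c b)) = 410 − √(410² − 2 × 276.667×10⁶/(0.85 × 27.4 × 460)) = 68.75 mm.
A_s = 0.85 f'_c a b / f_y = 0.85 × 27.4 × 68.75 × 460 / 420 = 1753.7 mm².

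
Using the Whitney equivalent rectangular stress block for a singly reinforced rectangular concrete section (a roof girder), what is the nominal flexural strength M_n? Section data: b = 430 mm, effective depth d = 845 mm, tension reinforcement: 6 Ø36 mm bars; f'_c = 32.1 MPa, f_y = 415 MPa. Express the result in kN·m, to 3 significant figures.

M_n ≈ 1870 kN·m

A_s = 6 × 1018 = 6108 mm².
T = A_s f_y = 6108 × 415 = 2534820 N = 2534.82 kN.
From C = T: a = T/(0.85 f'_c b) = 2534820/(0.85 × 32.1 × 430) = 216.05 mm.
M_n = T(d − a/2) = 2534.82 kN × (845 − 108.025) mm = 1868.10 kN·m.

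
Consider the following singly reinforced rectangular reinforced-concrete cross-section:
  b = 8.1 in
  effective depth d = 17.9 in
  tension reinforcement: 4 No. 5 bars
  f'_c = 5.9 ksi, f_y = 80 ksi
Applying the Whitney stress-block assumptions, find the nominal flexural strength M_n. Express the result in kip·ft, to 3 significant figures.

M_n ≈ 138 kip·ft

A_s = 4 × 0.31 = 1.24 in².
T = A_s f_y = 1.24 × 80 = 99.2 kips.
a = T/(0.85 f'_c b) = 99.2/(0.85 × 5.9 × 8.1) = 2.442 in.
M_n = T(d − a/2) = 99.2 × (17.9 − 1.221) = 1654.6 kip·in = 1654.6/12 = 137.88 kip·ft.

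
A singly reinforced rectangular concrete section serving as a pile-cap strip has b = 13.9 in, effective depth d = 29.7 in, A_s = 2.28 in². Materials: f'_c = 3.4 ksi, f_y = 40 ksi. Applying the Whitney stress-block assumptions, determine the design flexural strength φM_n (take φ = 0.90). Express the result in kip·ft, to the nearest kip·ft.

φM_n ≈ 195 kip·ft

T = A_s f_y = 2.28 × 40 = 91.2 kips.
a = T/(0.85 f'_c b) = 91.2/(0.85 × 3.4 × 13.9) = 2.270 in.
M_n = T(d − a/2) = 91.2 × (29.7 − 1.135) = 2605.1 kip·in = 2605.1/12 = 217.09 kip·ft.
φM_n = 0.90 × 217.09 = 195.38 kip·ft.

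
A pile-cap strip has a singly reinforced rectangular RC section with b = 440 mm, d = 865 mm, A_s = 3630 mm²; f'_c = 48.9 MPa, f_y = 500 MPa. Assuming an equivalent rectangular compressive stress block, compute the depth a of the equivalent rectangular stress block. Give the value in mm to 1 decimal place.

a ≈ 99.2 mm

T = A_s f_y = 3630 × 500 = 1815000 N = 1815 kN.
Setting C = 0.85 f'_c a b equal to T: a = 1815000/(0.85 × 48.9 × 440) = 99.2 mm.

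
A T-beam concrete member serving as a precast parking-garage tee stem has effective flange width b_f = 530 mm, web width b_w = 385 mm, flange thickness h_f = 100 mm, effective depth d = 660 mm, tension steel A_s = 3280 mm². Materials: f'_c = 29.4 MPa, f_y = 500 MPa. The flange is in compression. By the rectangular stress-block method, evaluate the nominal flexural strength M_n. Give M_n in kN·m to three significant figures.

M_n ≈ 979 kN·m

Tension: T = A_s f_y = 3280 × 500 = 1640000 N.
Try a within the flange: a = T/(0.85 f'_c b_f) = 1640000/(0.85 × 29.4 × 530) = 123.82 mm.
a = 123.82 > h_f = 100 mm: the block extends into the web. Split into flange-overhang and web parts.
C_f = 0.85 f'_c (b_f − b_w) h_f = 0.85 × 29.4 × (530 − 385) × 100 = 362355 N.
Remaining web compression depth: a_w = (T − C_f)/(0.85 f'_c b_w) = (1640000 − 362355)/(0.85 × 29.4 × 385) = 132.80 mm.
M_n = C_f(d − h_f/2) + (T − C_f)(d − a_w/2) = 362355 × (660 − 50) + 1277645 × (660 − 66.4) = 221.04 + 758.41 = 979.45 × 10⁶ N·mm.
M_n = 979.45 kN·m.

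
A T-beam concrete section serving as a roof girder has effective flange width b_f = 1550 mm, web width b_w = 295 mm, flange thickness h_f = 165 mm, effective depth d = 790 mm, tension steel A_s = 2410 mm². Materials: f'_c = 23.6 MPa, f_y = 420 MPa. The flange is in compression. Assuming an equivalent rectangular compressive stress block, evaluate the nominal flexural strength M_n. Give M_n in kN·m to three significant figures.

Tension: T = A_s f_y = 2410 × 420 = 1012200 N.
Try a within the flange: a = T/(0.85 f'_c b_f) = 1012200/(0.85 × 23.6 × 1550) = 32.55 mm.
Since a = 32.55 ≤ h_f = 165 mm, the stress block lies entirely in the flange; analyse as a rectangular beam of width b_f.
M_n = T(d − a/2) = 1012200 × (790 − 16.275) = 783.16 × 10⁶ N·mm.
M_n = 783.16 kN·m.

M_n ≈ 783 kN·m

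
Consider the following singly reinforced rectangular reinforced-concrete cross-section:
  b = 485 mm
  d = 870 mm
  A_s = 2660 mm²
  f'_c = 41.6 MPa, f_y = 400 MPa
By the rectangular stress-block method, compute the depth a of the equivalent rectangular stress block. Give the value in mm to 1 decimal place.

T = A_s f_y = 2660 × 400 = 1064000 N = 1064 kN.
Setting C = 0.85 f'_c a b equal to T: a = 1064000/(0.85 × 41.6 × 485) = 62.0 mm.

a ≈ 62.0 mm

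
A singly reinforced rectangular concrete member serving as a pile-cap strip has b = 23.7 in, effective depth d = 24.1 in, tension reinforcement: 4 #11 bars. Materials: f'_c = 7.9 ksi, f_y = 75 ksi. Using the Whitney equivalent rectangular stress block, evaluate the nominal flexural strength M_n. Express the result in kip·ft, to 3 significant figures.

A_s = 4 × 1.56 = 6.24 in².
T = A_s f_y = 6.24 × 75 = 468 kips.
a = T/(0.85 f'_c b) = 468/(0.85 × 7.9 × 23.7) = 2.941 in.
M_n = T(d − a/2) = 468 × (24.1 − 1.4705) = 10590.6 kip·in = 10590.6/12 = 882.55 kip·ft.

M_n ≈ 883 kip·ft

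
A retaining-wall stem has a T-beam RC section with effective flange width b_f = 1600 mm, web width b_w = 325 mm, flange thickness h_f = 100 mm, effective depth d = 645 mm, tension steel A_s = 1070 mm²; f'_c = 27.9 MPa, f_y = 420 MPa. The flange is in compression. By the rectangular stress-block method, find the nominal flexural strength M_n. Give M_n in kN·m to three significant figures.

Tension: T = A_s f_y = 1070 × 420 = 449400 N.
Try a within the flange: a = T/(0.85 f'_c b_f) = 449400/(0.85 × 27.9 × 1600) = 11.84 mm.
Since a = 11.84 ≤ h_f = 100 mm, the stress block lies entirely in the flange; analyse as a rectangular beam of width b_f.
M_n = T(d − a/2) = 449400 × (645 − 5.92) = 287.20 × 10⁶ N·mm.
M_n = 287.20 kN·m.

M_n ≈ 287 kN·m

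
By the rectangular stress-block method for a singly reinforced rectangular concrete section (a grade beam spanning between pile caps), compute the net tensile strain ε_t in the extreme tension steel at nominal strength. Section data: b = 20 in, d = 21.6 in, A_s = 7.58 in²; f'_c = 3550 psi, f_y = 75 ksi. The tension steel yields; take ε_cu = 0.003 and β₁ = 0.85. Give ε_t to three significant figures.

a = A_s f_y/(0.85 f'_c b) = 9.420 in.
β₁ = 0.85, so c = a/β₁ = 9.420/0.85 = 11.082 in.
From the linear strain diagram with ε_cu = 0.003: ε_t = 0.003 (d − c)/c = 0.003 × (21.6 − 11.082)/11.082 = 0.00285.
ε_t < 0.004 — the section is over-reinforced for flexure under ACI limits.

ε_t ≈ 0.00285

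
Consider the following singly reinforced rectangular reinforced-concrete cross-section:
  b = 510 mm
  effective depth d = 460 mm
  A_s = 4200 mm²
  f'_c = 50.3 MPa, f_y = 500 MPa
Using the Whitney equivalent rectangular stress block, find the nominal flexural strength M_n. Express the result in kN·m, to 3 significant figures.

T = A_s f_y = 4200 × 500 = 2100000 N = 2100 kN.
From C = T: a = T/(0.85 f'_c b) = 2100000/(0.85 × 50.3 × 510) = 96.31 mm.
M_n = T(d − a/2) = 2100 kN × (460 − 48.155) mm = 864.87 kN·m.

M_n ≈ 865 kN·m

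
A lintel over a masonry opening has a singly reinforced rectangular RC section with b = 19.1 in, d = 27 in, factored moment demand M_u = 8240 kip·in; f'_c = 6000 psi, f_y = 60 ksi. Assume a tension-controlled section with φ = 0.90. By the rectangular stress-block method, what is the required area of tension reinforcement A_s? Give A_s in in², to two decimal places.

A_s ≈ 6.07 in²

M_n = M_u/φ = 8240/0.90 = 9155.56 kip·in.
From M_n = 0.85 f'_c a b (d − a/2):
a = d − √(d² − 2M_n/(0.85 f'_c b)) = 27 − √(27² − 2 × 9155.56/(0.85 × 6 × 19.1)) = 3.740 in.
A_s = 0.85 f'_c a b / f_y = 0.85 × 6 × 3.740 × 19.1 / 60 = 6.072 in².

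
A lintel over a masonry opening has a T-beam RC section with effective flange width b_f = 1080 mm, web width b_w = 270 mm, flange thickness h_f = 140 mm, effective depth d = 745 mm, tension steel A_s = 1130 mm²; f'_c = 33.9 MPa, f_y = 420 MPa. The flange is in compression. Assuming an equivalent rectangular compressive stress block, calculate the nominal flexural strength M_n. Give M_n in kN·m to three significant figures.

M_n ≈ 350 kN·m

Tension: T = A_s f_y = 1130 × 420 = 474600 N.
Try a within the flange: a = T/(0.85 f'_c b_f) = 474600/(0.85 × 33.9 × 1080) = 15.25 mm.
Since a = 15.25 ≤ h_f = 140 mm, the stress block lies entirely in the flange; analyse as a rectangular beam of width b_f.
M_n = T(d − a/2) = 474600 × (745 − 7.625) = 349.96 × 10⁶ N·mm.
M_n = 349.96 kN·m.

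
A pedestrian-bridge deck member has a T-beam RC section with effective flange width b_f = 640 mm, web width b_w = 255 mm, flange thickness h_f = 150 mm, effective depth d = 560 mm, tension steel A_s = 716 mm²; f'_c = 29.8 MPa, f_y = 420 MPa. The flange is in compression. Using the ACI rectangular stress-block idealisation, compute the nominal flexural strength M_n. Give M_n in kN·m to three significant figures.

Tension: T = A_s f_y = 716 × 420 = 300720 N.
Try a within the flange: a = T/(0.85 f'_c b_f) = 300720/(0.85 × 29.8 × 640) = 18.55 mm.
Since a = 18.55 ≤ h_f = 150 mm, the stress block lies entirely in the flange; analyse as a rectangular beam of width b_f.
M_n = T(d − a/2) = 300720 × (560 − 9.275) = 165.61 × 10⁶ N·mm.
M_n = 165.61 kN·m.

M_n ≈ 166 kN·m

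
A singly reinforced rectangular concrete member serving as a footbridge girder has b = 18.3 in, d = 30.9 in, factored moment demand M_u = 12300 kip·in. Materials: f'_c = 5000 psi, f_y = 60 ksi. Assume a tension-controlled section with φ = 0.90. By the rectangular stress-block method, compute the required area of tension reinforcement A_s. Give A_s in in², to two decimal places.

A_s ≈ 8.21 in²

M_n = M_u/φ = 12300/0.90 = 13666.7 kip·in.
From M_n = 0.85 f'_c a b (d − a/2):
a = d − √(d² − 2M_n/(0.85 f'_c b)) = 30.9 − √(30.9² − 2 × 13666.7/(0.85 × 5 × 18.3)) = 6.336 in.
A_s = 0.85 f'_c a b / f_y = 0.85 × 5 × 6.336 × 18.3 / 60 = 8.213 in².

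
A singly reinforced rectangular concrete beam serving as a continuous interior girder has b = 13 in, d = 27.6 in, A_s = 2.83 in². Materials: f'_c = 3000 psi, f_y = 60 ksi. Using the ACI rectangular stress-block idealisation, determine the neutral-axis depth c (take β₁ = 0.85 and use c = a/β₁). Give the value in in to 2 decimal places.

c ≈ 6.03 in

T = A_s f_y = 2.83 × 60 = 169.8 kips.
a = T/(0.85 f'_c b) = 169.8/(0.85 × 3 × 13) = 5.1222 in.
With β₁ = 0.85, c = a/β₁ = 5.1222/0.85 = 6.03 in.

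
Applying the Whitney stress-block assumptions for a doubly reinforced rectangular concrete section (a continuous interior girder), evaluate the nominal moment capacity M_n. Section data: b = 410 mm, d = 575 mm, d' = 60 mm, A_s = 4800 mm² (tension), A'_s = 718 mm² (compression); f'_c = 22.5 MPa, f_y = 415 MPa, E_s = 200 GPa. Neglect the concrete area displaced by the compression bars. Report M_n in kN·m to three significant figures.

Assume both tension and compression steel yield.
Net tension couple steel: A_s − A'_s = 4082 mm².
a = (A_s − A'_s) f_y / (0.85 f'_c b) = 1694030/(0.85 × 22.5 × 410) = 216.04 mm.
c = a/β₁ = 216.04/0.85 = 254.16 mm; ε'_s = 0.003(c − d')/c = 0.0023 ≥ f_y/E_s = 0.0021, so compression steel does yield.
M_n = (A_s − A'_s) f_y (d − a/2) + A'_s f_y (d − d') = [1694030 × (575 − 108.02) + 297970 × (575 − 60)] × 10⁻⁶ = 791.08 + 153.45 = 944.53 kN·m.

M_n ≈ 945 kN·m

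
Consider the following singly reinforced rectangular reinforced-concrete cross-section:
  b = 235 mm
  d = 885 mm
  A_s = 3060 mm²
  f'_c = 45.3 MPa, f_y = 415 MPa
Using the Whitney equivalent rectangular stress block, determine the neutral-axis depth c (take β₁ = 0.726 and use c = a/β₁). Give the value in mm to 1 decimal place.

c ≈ 193.3 mm

T = A_s f_y = 3060 × 415 = 1269900 N = 1269.9 kN.
Setting C = 0.85 f'_c a b equal to T: a = 1269900/(0.85 × 45.3 × 235) = 140.341 mm.
With β₁ = 0.726, c = a/β₁ = 140.341/0.726 = 193.3 mm.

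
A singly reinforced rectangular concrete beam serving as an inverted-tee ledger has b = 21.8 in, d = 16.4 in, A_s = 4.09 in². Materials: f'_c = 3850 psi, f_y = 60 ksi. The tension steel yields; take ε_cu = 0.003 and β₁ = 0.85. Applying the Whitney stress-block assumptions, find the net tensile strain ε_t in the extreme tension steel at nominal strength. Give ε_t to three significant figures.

a = A_s f_y/(0.85 f'_c b) = 3.440 in.
β₁ = 0.85, so c = a/β₁ = 3.440/0.85 = 4.047 in.
From the linear strain diagram with ε_cu = 0.003: ε_t = 0.003 (d − c)/c = 0.003 × (16.4 − 4.047)/4.047 = 0.00916.
Since ε_t ≥ 0.005, the section is tension-controlled.

ε_t ≈ 0.00916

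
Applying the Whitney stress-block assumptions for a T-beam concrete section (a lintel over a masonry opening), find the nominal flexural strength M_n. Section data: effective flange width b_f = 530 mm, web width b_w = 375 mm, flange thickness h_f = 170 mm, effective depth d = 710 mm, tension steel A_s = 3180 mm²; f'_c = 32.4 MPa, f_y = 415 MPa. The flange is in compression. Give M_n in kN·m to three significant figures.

M_n ≈ 877 kN·m

Tension: T = A_s f_y = 3180 × 415 = 1319700 N.
Try a within the flange: a = T/(0.85 f'_c b_f) = 1319700/(0.85 × 32.4 × 530) = 90.41 mm.
Since a = 90.41 ≤ h_f = 170 mm, the stress block lies entirely in the flange; analyse as a rectangular beam of width b_f.
M_n = T(d − a/2) = 1319700 × (710 − 45.205) = 877.33 × 10⁶ N·mm.
M_n = 877.33 kN·m.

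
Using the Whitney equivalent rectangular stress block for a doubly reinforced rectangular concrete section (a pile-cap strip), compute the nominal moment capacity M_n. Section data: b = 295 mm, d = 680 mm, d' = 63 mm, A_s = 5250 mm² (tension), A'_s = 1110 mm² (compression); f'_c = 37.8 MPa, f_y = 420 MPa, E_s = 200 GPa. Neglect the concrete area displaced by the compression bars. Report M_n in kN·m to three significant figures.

M_n ≈ 1310 kN·m

Assume both tension and compression steel yield.
Net tension couple steel: A_s − A'_s = 4140 mm².
a = (A_s − A'_s) f_y / (0.85 f'_c b) = 1738800/(0.85 × 37.8 × 295) = 183.45 mm.
c = a/β₁ = 183.45/0.78 = 235.19 mm; ε'_s = 0.003(c − d')/c = 0.0022 ≥ f_y/E_s = 0.0021, so compression steel does yield.
M_n = (A_s − A'_s) f_y (d − a/2) + A'_s f_y (d − d') = [1738800 × (680 − 91.725) + 466200 × (680 − 63)] × 10⁻⁶ = 1022.89 + 287.65 = 1310.54 kN·m.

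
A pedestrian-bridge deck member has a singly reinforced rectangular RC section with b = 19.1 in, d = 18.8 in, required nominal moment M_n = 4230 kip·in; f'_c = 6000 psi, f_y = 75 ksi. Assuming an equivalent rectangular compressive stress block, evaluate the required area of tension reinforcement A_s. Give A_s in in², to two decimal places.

A_s ≈ 3.21 in²

From M_n = 0.85 f'_c a b (d − a/2):
a = d − √(d² − 2M_n/(0.85 f'_c b)) = 18.8 − √(18.8² − 2 × 4230/(0.85 × 6 × 19.1)) = 2.472 in.
A_s = 0.85 f'_c a b / f_y = 0.85 × 6 × 2.472 × 19.1 / 75 = 3.211 in².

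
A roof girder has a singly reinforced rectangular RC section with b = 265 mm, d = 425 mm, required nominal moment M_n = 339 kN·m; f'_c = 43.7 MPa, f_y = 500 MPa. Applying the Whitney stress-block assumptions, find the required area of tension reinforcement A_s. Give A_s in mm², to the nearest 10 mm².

A_s ≈ 1790 mm²

With M_n = 0.85 f'_c a b (d − a/2), solve the quadratic for a:
a = d − √(d² − 2M_n/(0.85 f'_c b)) = 425 − √(425² − 2 × 339×10⁶/(0.85 × 43.7 × 265)) = 90.71 mm.
A_s = 0.85 f'_c a b / f_y = 0.85 × 43.7 × 90.71 × 265 / 500 = 1785.8 mm².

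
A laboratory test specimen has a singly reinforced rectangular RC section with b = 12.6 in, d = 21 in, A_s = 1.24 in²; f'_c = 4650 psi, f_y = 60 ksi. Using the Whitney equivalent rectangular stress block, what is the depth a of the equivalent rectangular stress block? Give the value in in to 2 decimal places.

a ≈ 1.49 in

T = A_s f_y = 1.24 × 60 = 74.4 kips.
a = T/(0.85 f'_c b) = 74.4/(0.85 × 4.65 × 12.6) = 1.49 in.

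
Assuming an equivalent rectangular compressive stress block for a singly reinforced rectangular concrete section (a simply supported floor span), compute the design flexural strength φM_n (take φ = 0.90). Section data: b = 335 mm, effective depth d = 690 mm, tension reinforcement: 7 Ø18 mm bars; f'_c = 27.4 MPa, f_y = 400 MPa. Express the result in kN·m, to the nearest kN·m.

φM_n ≈ 412 kN·m

A_s = 7 × 254 = 1778 mm².
T = A_s f_y = 1778 × 400 = 711200 N = 711.2 kN.
From C = T: a = T/(0.85 f'_c b) = 711200/(0.85 × 27.4 × 335) = 91.15 mm.
M_n = T(d − a/2) = 711.2 kN × (690 − 45.575) mm = 458.32 kN·m.
φM_n = 0.90 × 458.32 = 412.49 kN·m.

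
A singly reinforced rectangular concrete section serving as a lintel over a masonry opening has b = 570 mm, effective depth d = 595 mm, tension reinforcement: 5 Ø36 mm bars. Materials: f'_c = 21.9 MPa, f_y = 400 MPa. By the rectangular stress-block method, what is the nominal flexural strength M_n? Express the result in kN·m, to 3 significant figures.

A_s = 5 × 1018 = 5090 mm².
T = A_s f_y = 5090 × 400 = 2036000 N = 2036 kN.
From C = T: a = T/(0.85 f'_c b) = 2036000/(0.85 × 21.9 × 570) = 191.88 mm.
M_n = T(d − a/2) = 2036 kN × (595 − 95.94) mm = 1016.09 kN·m.

M_n ≈ 1020 kN·m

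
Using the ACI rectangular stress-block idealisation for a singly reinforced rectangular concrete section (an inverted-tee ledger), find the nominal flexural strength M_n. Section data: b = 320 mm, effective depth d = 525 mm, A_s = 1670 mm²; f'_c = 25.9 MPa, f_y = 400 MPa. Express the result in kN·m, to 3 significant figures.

M_n ≈ 319 kN·m

T = A_s f_y = 1670 × 400 = 668000 N = 668 kN.
From C = T: a = T/(0.85 f'_c b) = 668000/(0.85 × 25.9 × 320) = 94.82 mm.
M_n = T(d − a/2) = 668 kN × (525 − 47.41) mm = 319.03 kN·m.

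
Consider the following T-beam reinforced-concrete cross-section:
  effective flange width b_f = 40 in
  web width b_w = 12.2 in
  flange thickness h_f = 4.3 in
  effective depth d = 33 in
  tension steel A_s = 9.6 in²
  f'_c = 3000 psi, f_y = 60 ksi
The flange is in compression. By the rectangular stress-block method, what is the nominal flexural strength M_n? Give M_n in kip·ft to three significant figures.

Tension: T = A_s f_y = 9.6 × 60 = 576 kips.
Try a within the flange: a = T/(0.85 f'_c b_f) = 576/(0.85 × 3 × 40) = 5.647 in.
a = 5.647 > h_f = 4.3 in: the block extends into the web. Split into flange-overhang and web parts.
C_f = 0.85 f'_c (b_f − b_w) h_f = 0.85 × 3 × (40 − 12.2) × 4.3 = 304.8 kips.
Remaining web compression depth: a_w = (T − C_f)/(0.85 f'_c b_w) = (576 − 304.8)/(0.85 × 3 × 12.2) = 8.717 in.
M_n = C_f(d − h_f/2) + (T − C_f)(d − a_w/2) = 304.8 × (33 − 2.15) + 271.2 × (33 − 4.3585) = 9403.1 + 7767.6 = 17170.7 kip·in.
M_n = 17170.7/12 = 1430.89 kip·ft.

M_n ≈ 1430 kip·ft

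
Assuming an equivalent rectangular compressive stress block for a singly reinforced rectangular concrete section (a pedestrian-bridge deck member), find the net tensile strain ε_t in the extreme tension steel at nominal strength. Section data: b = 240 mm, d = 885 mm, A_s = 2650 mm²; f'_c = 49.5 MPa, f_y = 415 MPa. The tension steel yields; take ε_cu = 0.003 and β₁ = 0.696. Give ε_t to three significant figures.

ε_t ≈ 0.0140

a = A_s f_y/(0.85 f'_c b) = 108.91 mm.
β₁ = 0.696, so c = a/β₁ = 108.91/0.696 = 156.48 mm.
From the linear strain diagram with ε_cu = 0.003: ε_t = 0.003 (d − c)/c = 0.003 × (885 − 156.48)/156.48 = 0.0140.
Since ε_t ≥ 0.005, the section is tension-controlled.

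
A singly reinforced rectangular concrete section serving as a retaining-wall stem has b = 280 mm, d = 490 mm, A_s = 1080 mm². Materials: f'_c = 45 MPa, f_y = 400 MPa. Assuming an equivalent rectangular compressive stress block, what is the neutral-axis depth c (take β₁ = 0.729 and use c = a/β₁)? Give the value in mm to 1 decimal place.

c ≈ 55.3 mm

T = A_s f_y = 1080 × 400 = 432000 N = 432 kN.
Setting C = 0.85 f'_c a b equal to T: a = 432000/(0.85 × 45 × 280) = 40.336 mm.
With β₁ = 0.729, c = a/β₁ = 40.336/0.729 = 55.3 mm.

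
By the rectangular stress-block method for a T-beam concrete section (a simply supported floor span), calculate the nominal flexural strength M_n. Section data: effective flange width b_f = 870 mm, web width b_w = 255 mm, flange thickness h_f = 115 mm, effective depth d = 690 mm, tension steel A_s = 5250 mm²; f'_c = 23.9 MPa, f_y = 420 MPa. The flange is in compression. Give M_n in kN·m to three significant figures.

Tension: T = A_s f_y = 5250 × 420 = 2205000 N.
Try a within the flange: a = T/(0.85 f'_c b_f) = 2205000/(0.85 × 23.9 × 870) = 124.76 mm.
a = 124.76 > h_f = 115 mm: the block extends into the web. Split into flange-overhang and web parts.
C_f = 0.85 f'_c (b_f − b_w) h_f = 0.85 × 23.9 × (870 − 255) × 115 = 1436778 N.
Remaining web compression depth: a_w = (T − C_f)/(0.85 f'_c b_w) = (2205000 − 1436778)/(0.85 × 23.9 × 255) = 148.30 mm.
M_n = C_f(d − h_f/2) + (T − C_f)(d − a_w/2) = 1436778 × (690 − 57.5) + 768222 × (690 − 74.15) = 908.76 + 473.11 = 1381.87 × 10⁶ N·mm.
M_n = 1381.87 kN·m.

M_n ≈ 1380 kN·m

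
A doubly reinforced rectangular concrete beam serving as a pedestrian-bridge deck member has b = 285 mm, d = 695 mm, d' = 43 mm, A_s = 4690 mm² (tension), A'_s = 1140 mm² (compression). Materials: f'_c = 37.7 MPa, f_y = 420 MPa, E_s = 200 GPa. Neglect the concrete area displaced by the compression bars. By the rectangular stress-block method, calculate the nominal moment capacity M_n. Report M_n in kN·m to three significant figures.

Assume both tension and compression steel yield.
Net tension couple steel: A_s − A'_s = 3550 mm².
a = (A_s − A'_s) f_y / (0.85 f'_c b) = 1491000/(0.85 × 37.7 × 285) = 163.26 mm.
c = a/β₁ = 163.26/0.781 = 209.04 mm; ε'_s = 0.003(c − d')/c = 0.0024 ≥ f_y/E_s = 0.0021, so compression steel does yield.
M_n = (A_s − A'_s) f_y (d − a/2) + A'_s f_y (d − d') = [1491000 × (695 − 81.63) + 478800 × (695 − 43)] × 10⁻⁶ = 914.53 + 312.18 = 1226.71 kN·m.

M_n ≈ 1230 kN·m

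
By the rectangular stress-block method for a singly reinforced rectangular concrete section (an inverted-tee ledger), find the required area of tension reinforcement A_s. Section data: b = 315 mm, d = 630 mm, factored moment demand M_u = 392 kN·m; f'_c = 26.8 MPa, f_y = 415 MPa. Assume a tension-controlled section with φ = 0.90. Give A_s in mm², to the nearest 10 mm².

A_s ≈ 1820 mm²

M_n = M_u/φ = 392/0.90 = 435.556 kN·m.
With M_n = 0.85 f'_c a b (d − a/2), solve the quadratic for a:
a = d − √(d² − 2M_n/(0.85 f'_c b)) = 630 − √(630² − 2 × 435.556×10⁶/(0.85 × 26.8 × 315)) = 105.12 mm.
A_s = 0.85 f'_c a b / f_y = 0.85 × 26.8 × 105.12 × 315 / 415 = 1817.6 mm².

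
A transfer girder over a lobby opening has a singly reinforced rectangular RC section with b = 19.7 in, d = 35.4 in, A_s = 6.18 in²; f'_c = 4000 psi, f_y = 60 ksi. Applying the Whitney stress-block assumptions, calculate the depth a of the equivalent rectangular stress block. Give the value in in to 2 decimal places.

a ≈ 5.54 in

T = A_s f_y = 6.18 × 60 = 370.8 kips.
a = T/(0.85 f'_c b) = 370.8/(0.85 × 4 × 19.7) = 5.54 in.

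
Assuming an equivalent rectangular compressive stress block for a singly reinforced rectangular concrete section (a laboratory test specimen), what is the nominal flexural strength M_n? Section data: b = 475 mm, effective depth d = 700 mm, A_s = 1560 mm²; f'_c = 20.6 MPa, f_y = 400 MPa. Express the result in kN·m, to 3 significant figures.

M_n ≈ 413 kN·m

T = A_s f_y = 1560 × 400 = 624000 N = 624 kN.
From C = T: a = T/(0.85 f'_c b) = 624000/(0.85 × 20.6 × 475) = 75.02 mm.
M_n = T(d − a/2) = 624 kN × (700 − 37.51) mm = 413.39 kN·m.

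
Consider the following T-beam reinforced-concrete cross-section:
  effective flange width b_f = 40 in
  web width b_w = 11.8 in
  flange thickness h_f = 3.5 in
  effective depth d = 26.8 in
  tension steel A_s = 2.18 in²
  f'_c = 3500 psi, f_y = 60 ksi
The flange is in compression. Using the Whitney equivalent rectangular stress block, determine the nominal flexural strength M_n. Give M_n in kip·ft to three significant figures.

Tension: T = A_s f_y = 2.18 × 60 = 130.8 kips.
Try a within the flange: a = T/(0.85 f'_c b_f) = 130.8/(0.85 × 3.5 × 40) = 1.099 in.
Since a = 1.099 ≤ h_f = 3.5 in, the stress block lies entirely in the flange; analyse as a rectangular beam of width b_f.
M_n = T(d − a/2) = 130.8 × (26.8 − 0.5495) = 3433.6 kip·in.
M_n = 3433.6/12 = 286.13 kip·ft.

M_n ≈ 286 kip·ft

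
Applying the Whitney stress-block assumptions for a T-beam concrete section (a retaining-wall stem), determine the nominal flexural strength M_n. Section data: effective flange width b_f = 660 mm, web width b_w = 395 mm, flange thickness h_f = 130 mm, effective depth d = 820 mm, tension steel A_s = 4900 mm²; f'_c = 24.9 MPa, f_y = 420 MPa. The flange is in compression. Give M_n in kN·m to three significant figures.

Tension: T = A_s f_y = 4900 × 420 = 2058000 N.
Try a within the flange: a = T/(0.85 f'_c b_f) = 2058000/(0.85 × 24.9 × 660) = 147.33 mm.
a = 147.33 > h_f = 130 mm: the block extends into the web. Split into flange-overhang and web parts.
C_f = 0.85 f'_c (b_f − b_w) h_f = 0.85 × 24.9 × (660 − 395) × 130 = 729134 N.
Remaining web compression depth: a_w = (T − C_f)/(0.85 f'_c b_w) = (2058000 − 729134)/(0.85 × 24.9 × 395) = 158.95 mm.
M_n = C_f(d − h_f/2) + (T − C_f)(d − a_w/2) = 729134 × (820 − 65) + 1328866 × (820 − 79.475) = 550.50 + 984.06 = 1534.56 × 10⁶ N·mm.
M_n = 1534.56 kN·m.

M_n ≈ 1530 kN·m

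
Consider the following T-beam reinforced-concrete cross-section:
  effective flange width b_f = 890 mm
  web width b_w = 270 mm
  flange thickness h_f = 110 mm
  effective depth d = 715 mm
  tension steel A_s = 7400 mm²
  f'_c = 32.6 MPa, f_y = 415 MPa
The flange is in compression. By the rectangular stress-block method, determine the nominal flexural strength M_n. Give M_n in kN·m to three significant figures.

M_n ≈ 2000 kN·m

Tension: T = A_s f_y = 7400 × 415 = 3071000 N.
Try a within the flange: a = T/(0.85 f'_c b_f) = 3071000/(0.85 × 32.6 × 890) = 124.52 mm.
a = 124.52 > h_f = 110 mm: the block extends into the web. Split into flange-overhang and web parts.
C_f = 0.85 f'_c (b_f − b_w) h_f = 0.85 × 32.6 × (890 − 270) × 110 = 1889822 N.
Remaining web compression depth: a_w = (T − C_f)/(0.85 f'_c b_w) = (3071000 − 1889822)/(0.85 × 32.6 × 270) = 157.88 mm.
M_n = C_f(d − h_f/2) + (T − C_f)(d − a_w/2) = 1889822 × (715 − 55) + 1181178 × (715 − 78.94) = 1247.28 + 751.30 = 1998.58 × 10⁶ N·mm.
M_n = 1998.58 kN·m.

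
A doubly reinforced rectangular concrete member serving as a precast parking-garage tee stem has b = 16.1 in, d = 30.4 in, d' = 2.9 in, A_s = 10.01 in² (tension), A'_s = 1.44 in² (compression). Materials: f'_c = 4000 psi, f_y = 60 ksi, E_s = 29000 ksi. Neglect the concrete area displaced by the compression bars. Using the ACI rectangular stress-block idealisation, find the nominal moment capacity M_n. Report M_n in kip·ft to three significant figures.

M_n ≈ 1300 kip·ft

Assume both steels yield.
a = (A_s − A'_s) f_y/(0.85 f'_c b) = (10.01 − 1.44) × 60/(0.85 × 4 × 16.1) = 9.393 in.
c = a/β₁ = 9.393/0.85 = 11.051 in; ε'_s = 0.003(c − d')/c = 0.0022 ≥ ε_y = 0.0021, so the compression steel yields.
M_n = (A_s − A'_s) f_y (d − a/2) + A'_s f_y (d − d') = 514.2 × (30.4 − 4.6965) + 86.4 × (30.4 − 2.9) = 13216.7 + 2376.0 = 15592.7 kip·in = 15592.7/12 = 1299.39 kip·ft.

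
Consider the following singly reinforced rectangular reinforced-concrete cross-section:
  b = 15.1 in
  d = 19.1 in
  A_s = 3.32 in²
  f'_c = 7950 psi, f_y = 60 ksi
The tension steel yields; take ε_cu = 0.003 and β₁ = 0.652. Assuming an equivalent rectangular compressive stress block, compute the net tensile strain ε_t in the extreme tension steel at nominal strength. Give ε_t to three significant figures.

a = A_s f_y/(0.85 f'_c b) = 1.952 in.
β₁ = 0.652, so c = a/β₁ = 1.952/0.652 = 2.994 in.
From the linear strain diagram with ε_cu = 0.003: ε_t = 0.003 (d − c)/c = 0.003 × (19.1 − 2.994)/2.994 = 0.0161.
Since ε_t ≥ 0.005, the section is tension-controlled.

ε_t ≈ 0.0161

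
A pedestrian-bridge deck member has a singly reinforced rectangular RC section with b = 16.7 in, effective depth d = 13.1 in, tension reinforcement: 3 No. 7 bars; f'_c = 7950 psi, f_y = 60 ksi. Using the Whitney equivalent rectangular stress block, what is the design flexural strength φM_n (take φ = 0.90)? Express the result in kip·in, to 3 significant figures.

A_s = 3 × 0.6 = 1.8 in².
T = A_s f_y = 1.8 × 60 = 108 kips.
a = T/(0.85 f'_c b) = 108/(0.85 × 7.95 × 16.7) = 0.957 in.
M_n = T(d − a/2) = 108 × (13.1 − 0.4785) = 1363.1 kip·in.
φM_n = 0.90 × 1363.1 = 1226.8 kip·in.

φM_n ≈ 1230 kip·in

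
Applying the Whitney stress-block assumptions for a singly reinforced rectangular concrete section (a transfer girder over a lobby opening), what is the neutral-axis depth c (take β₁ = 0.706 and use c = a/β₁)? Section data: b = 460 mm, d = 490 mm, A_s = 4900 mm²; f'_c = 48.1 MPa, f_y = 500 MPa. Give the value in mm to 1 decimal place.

T = A_s f_y = 4900 × 500 = 2450000 N = 2450 kN.
Setting C = 0.85 f'_c a b equal to T: a = 2450000/(0.85 × 48.1 × 460) = 130.270 mm.
With β₁ = 0.706, c = a/β₁ = 130.270/0.706 = 184.5 mm.

c ≈ 184.5 mm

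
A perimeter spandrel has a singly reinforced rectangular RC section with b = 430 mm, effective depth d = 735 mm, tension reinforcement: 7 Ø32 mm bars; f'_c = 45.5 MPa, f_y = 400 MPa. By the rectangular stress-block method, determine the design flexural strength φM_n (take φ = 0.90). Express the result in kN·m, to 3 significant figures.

A_s = 7 × 804 = 5628 mm².
T = A_s f_y = 5628 × 400 = 2251200 N = 2251.2 kN.
From C = T: a = T/(0.85 f'_c b) = 2251200/(0.85 × 45.5 × 430) = 135.37 mm.
M_n = T(d − a/2) = 2251.2 kN × (735 − 67.685) mm = 1502.26 kN·m.
φM_n = 0.90 × 1502.26 = 1352.03 kN·m.

φM_n ≈ 1350 kN·m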